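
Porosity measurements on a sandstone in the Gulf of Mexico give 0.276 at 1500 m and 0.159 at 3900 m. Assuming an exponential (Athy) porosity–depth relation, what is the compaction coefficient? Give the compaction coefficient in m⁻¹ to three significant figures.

Working in km (1 km = 1000 m; k in km⁻¹ = k in m⁻¹ × 1000):
Athy: phi(d) = phi₀ e^(−kd) ⇒ phi₁/phi₂ = e^{k(d₂−d₁)} ⇒ k = ln(phi₁/phi₂)/(d₂−d₁)
k = ln(0.276/0.159) / (3.9 − 1.5) = ln(1.736) / 2.4 = 0.5515 / 2.4 = 0.2298 km⁻¹

0.000230 m⁻¹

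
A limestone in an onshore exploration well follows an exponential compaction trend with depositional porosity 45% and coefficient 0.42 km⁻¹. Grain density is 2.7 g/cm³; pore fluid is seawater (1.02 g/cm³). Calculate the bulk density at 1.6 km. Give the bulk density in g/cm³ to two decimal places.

2.31 g/cm³

Porosity at depth: n = 0.45·exp(−0.42×1.6) = 0.45×0.5107 = 0.2298
Bulk density: ρ_b = (1−n)ρ_g + n·ρ_f = 0.7702×2.7 + 0.2298×1.02
       = 2.080 + 0.234 = 2.314 g/cm³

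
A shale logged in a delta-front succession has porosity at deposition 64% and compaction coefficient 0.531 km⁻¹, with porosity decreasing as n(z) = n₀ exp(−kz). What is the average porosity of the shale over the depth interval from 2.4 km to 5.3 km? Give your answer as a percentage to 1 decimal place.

9.1%

⟨n⟩ = (1/(z₂−z₁)) ∫ n₀ e^(−kz) dz = n₀·(e^(−k·z₁) − e^(−k·z₂)) / (k·(z₂−z₁))
e^(−0.531×2.4) = 0.2796; e^(−0.531×5.3) = 0.0599
⟨n⟩ = 0.64 × (0.2796 − 0.0599) / (0.531 × 2.9) = 0.64 × 0.1426 = 0.0913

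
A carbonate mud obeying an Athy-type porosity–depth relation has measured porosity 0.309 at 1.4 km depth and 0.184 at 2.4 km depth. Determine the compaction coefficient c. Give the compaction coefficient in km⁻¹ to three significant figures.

Athy: φ(Z) = φ₀ e^(−cZ) ⇒ φ₁/φ₂ = e^{c(Z₂−Z₁)} ⇒ c = ln(φ₁/φ₂)/(Z₂−Z₁)
c = ln(0.309/0.184) / (2.4 − 1.4) = ln(1.679) / 1 = 0.5184 / 1 = 0.5184 km⁻¹

0.518 km⁻¹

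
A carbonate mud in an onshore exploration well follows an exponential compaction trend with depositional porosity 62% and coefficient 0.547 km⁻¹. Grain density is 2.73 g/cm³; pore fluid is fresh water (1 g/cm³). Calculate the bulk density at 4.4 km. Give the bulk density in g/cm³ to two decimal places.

2.63 g/cm³

Porosity at depth: phi = 0.62·exp(−0.547×4.4) = 0.62×0.0901 = 0.0559
Bulk density: ρ_b = (1−phi)ρ_g + phi·ρ_f = 0.9441×2.73 + 0.0559×1
       = 2.577 + 0.056 = 2.633 g/cm³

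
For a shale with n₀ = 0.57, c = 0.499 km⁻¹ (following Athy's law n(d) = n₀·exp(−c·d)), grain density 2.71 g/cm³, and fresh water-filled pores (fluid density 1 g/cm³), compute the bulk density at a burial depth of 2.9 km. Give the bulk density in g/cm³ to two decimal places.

2.48 g/cm³

Porosity at depth: n = 0.57·exp(−0.499×2.9) = 0.57×0.2353 = 0.1341
Bulk density: ρ_b = (1−n)ρ_g + n·ρ_f = 0.8659×2.71 + 0.1341×1
       = 2.347 + 0.134 = 2.481 g/cm³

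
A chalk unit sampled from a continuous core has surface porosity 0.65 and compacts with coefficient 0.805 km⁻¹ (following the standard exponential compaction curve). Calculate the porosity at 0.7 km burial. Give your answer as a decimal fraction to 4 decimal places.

0.3700

phi = phi₀·exp(−k·z) = 0.65 × exp(−0.805 × 0.7) = 0.65 × exp(−0.5635)
  = 0.65 × 0.5692 = 0.3700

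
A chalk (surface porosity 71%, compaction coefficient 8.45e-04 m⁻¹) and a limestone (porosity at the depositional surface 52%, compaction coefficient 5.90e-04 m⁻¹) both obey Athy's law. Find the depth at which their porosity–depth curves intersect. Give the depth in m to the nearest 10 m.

1220 m

Working in km (1 km = 1000 m; k in km⁻¹ = k in m⁻¹ × 1000):
Set phi₀ₐ e^(−kₐZ) = phi₀ᵦ e^(−kᵦZ) ⇒ ln(phi₀ₐ/phi₀ᵦ) = (kₐ − kᵦ)·Z
Z = ln(0.71/0.52) / (0.845 − 0.59) = 0.3114 / 0.255 = 1.221 km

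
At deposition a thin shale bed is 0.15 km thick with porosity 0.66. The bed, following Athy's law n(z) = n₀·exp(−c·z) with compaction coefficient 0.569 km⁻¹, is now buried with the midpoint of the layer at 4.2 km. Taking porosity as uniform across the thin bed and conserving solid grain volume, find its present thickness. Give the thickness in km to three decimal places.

Porosity at 4.2 km: n = 0.66·exp(−0.569×4.2) = 0.0605
Solid-volume conservation: h(1−n) = h₀(1−n₀) ⇒ h = h₀·(1−n₀)/(1−n)
h = 0.15 × (1 − 0.66)/(1 − 0.0605) = 0.15 × 0.3619 = 0.0543 km

0.054 km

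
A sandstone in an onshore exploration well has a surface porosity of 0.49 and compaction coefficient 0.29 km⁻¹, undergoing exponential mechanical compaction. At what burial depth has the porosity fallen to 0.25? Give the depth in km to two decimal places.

2.32 km

Invert Athy's law: Z = ln(n₀/n) / c
Z = ln(0.49/0.25) / 0.29 = ln(1.96) / 0.29 = 0.6729 / 0.29 = 2.320 km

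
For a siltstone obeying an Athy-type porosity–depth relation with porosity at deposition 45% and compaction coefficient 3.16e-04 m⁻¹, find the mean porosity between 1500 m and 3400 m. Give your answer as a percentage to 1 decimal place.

Working in km (1 km = 1000 m; β in km⁻¹ = β in m⁻¹ × 1000):
⟨phi⟩ = (1/(Z₂−Z₁)) ∫ phi₀ e^(−βZ) dZ = phi₀·(e^(−β·Z₁) − e^(−β·Z₂)) / (β·(Z₂−Z₁))
e^(−0.316×1.5) = 0.6225; e^(−0.316×3.4) = 0.3415
⟨phi⟩ = 0.45 × (0.6225 − 0.3415) / (0.316 × 1.9) = 0.45 × 0.4680 = 0.2106

21.1%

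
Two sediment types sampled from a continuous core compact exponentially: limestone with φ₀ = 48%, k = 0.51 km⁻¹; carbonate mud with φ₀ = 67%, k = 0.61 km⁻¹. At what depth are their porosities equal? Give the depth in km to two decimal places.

3.33 km

Set φ₀ₐ e^(−kₐd) = φ₀ᵦ e^(−kᵦd) ⇒ ln(φ₀ₐ/φ₀ᵦ) = (kₐ − kᵦ)·d
d = ln(0.48/0.67) / (0.51 − 0.61) = -0.3335 / -0.1 = 3.335 km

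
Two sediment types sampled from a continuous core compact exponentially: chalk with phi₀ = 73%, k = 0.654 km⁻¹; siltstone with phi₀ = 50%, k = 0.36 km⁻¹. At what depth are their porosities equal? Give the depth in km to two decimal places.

Set phi₀ₐ e^(−kₐZ) = phi₀ᵦ e^(−kᵦZ) ⇒ ln(phi₀ₐ/phi₀ᵦ) = (kₐ − kᵦ)·Z
Z = ln(0.73/0.5) / (0.654 − 0.36) = 0.3784 / 0.294 = 1.287 km

1.29 km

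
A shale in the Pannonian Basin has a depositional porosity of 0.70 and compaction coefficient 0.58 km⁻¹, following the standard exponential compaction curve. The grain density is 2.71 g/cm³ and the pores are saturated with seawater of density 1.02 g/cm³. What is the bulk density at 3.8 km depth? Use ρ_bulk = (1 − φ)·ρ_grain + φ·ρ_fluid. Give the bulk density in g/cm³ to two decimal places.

2.58 g/cm³

Porosity at depth: phi = 0.7·exp(−0.58×3.8) = 0.7×0.1104 = 0.0773
Bulk density: ρ_b = (1−phi)ρ_g + phi·ρ_f = 0.9227×2.71 + 0.0773×1.02
       = 2.501 + 0.079 = 2.579 g/cm³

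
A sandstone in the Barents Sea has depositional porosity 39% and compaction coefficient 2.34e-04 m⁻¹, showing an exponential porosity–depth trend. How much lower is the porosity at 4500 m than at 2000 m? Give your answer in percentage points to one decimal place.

10.8 percentage points

Working in km (1 km = 1000 m; k in km⁻¹ = k in m⁻¹ × 1000):
phi(2) = 0.39·e^(−0.234×2) = 0.2442
phi(4.5) = 0.39·e^(−0.234×4.5) = 0.1361
Δphi = 0.2442 − 0.1361 = 0.1082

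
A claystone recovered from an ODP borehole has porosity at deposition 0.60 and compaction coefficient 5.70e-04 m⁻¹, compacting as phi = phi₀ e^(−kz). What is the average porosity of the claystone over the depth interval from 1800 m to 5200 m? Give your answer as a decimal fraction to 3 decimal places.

0.095

Working in km (1 km = 1000 m; k in km⁻¹ = k in m⁻¹ × 1000):
⟨phi⟩ = (1/(z₂−z₁)) ∫ phi₀ e^(−kz) dz = phi₀·(e^(−k·z₁) − e^(−k·z₂)) / (k·(z₂−z₁))
e^(−0.57×1.8) = 0.3584; e^(−0.57×5.2) = 0.0516
⟨phi⟩ = 0.6 × (0.3584 − 0.0516) / (0.57 × 3.4) = 0.6 × 0.1583 = 0.0950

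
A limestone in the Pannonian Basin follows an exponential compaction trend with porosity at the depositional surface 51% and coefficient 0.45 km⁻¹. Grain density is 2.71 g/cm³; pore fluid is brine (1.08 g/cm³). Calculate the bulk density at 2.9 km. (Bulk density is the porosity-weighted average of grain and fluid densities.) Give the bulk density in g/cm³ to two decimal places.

Porosity at depth: n = 0.51·exp(−0.45×2.9) = 0.51×0.2712 = 0.1383
Bulk density: ρ_b = (1−n)ρ_g + n·ρ_f = 0.8617×2.71 + 0.1383×1.08
       = 2.335 + 0.149 = 2.485 g/cm³

2.48 g/cm³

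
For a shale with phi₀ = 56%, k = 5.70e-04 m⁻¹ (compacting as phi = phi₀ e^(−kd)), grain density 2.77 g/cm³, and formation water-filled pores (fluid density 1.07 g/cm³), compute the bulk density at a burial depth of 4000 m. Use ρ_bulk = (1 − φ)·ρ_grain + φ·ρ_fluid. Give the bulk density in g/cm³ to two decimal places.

Working in km (1 km = 1000 m; k in km⁻¹ = k in m⁻¹ × 1000):
Porosity at depth: phi = 0.56·exp(−0.57×4) = 0.56×0.1023 = 0.0573
Bulk density: ρ_b = (1−phi)ρ_g + phi·ρ_f = 0.9427×2.77 + 0.0573×1.07
       = 2.611 + 0.061 = 2.673 g/cm³

2.67 g/cm³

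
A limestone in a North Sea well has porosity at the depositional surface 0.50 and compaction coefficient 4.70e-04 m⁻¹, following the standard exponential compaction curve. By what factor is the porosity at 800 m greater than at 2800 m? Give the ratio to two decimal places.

Working in km (1 km = 1000 m; k in km⁻¹ = k in m⁻¹ × 1000):
n(z₁)/n(z₂) = e^(−k·z₁)/e^(−k·z₂) = e^{k(z₂−z₁)}
= exp(0.47 × 2) = exp(0.94) = 2.5600

2.56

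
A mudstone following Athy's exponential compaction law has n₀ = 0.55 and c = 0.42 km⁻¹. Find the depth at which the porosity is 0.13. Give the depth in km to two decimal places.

Invert Athy's law: d = ln(n₀/n) / c
d = ln(0.55/0.13) / 0.42 = ln(4.231) / 0.42 = 1.4424 / 0.42 = 3.434 km

3.43 km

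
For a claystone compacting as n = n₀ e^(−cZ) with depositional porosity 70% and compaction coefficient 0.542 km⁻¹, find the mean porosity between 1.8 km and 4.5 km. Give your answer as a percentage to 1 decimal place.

13.9%

⟨n⟩ = (1/(Z₂−Z₁)) ∫ n₀ e^(−cZ) dZ = n₀·(e^(−c·Z₁) − e^(−c·Z₂)) / (c·(Z₂−Z₁))
e^(−0.542×1.8) = 0.3770; e^(−0.542×4.5) = 0.0872
⟨n⟩ = 0.7 × (0.3770 − 0.0872) / (0.542 × 2.7) = 0.7 × 0.1980 = 0.1386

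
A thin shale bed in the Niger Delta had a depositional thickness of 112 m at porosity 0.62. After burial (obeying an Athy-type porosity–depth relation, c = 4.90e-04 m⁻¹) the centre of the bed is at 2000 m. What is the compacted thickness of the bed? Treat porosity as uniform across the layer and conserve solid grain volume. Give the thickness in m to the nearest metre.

Working in km (1 km = 1000 m; c in km⁻¹ = c in m⁻¹ × 1000):
Porosity at 2 km: φ = 0.62·exp(−0.49×2) = 0.2327
Solid-volume conservation: h(1−φ) = h₀(1−φ₀) ⇒ h = h₀·(1−φ₀)/(1−φ)
h = 0.112 × (1 − 0.62)/(1 − 0.2327) = 0.112 × 0.4952 = 0.0555 km

55 m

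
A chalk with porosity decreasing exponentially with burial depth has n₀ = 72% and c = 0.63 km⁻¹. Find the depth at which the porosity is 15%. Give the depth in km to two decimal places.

2.49 km

Invert Athy's law: z = ln(n₀/n) / c
z = ln(0.72/0.15) / 0.63 = ln(4.8) / 0.63 = 1.5686 / 0.63 = 2.490 km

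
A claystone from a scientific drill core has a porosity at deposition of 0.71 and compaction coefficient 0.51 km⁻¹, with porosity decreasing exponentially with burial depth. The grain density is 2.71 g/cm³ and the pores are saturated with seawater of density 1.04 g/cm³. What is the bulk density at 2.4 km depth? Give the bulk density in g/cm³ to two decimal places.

Porosity at depth: n = 0.71·exp(−0.51×2.4) = 0.71×0.2941 = 0.2088
Bulk density: ρ_b = (1−n)ρ_g + n·ρ_f = 0.7912×2.71 + 0.2088×1.04
       = 2.144 + 0.217 = 2.361 g/cm³

2.36 g/cm³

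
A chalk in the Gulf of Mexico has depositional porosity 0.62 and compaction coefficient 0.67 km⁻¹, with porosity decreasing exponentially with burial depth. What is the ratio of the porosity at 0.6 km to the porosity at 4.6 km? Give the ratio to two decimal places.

phi(z₁)/phi(z₂) = e^(−β·z₁)/e^(−β·z₂) = e^{β(z₂−z₁)}
= exp(0.67 × 4) = exp(2.68) = 14.5851

14.59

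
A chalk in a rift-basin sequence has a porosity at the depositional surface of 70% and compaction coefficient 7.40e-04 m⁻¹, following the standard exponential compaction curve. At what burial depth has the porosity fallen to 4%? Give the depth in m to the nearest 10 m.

Working in km (1 km = 1000 m; β in km⁻¹ = β in m⁻¹ × 1000):
Invert Athy's law: z = ln(phi₀/phi) / β
z = ln(0.7/0.04) / 0.74 = ln(17.5) / 0.74 = 2.8622 / 0.74 = 3.868 km

3870 m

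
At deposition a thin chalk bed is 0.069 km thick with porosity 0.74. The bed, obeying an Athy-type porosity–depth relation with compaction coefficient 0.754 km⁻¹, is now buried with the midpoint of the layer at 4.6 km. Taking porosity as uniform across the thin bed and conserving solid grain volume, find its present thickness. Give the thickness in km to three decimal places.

Porosity at 4.6 km: n = 0.74·exp(−0.754×4.6) = 0.0231
Solid-volume conservation: h(1−n) = h₀(1−n₀) ⇒ h = h₀·(1−n₀)/(1−n)
h = 0.069 × (1 − 0.74)/(1 − 0.0231) = 0.069 × 0.2661 = 0.0184 km

0.018 km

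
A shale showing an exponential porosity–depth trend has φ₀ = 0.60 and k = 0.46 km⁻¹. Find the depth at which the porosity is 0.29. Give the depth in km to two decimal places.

1.58 km

Invert Athy's law: Z = ln(φ₀/φ) / k
Z = ln(0.6/0.29) / 0.46 = ln(2.069) / 0.46 = 0.7270 / 0.46 = 1.581 km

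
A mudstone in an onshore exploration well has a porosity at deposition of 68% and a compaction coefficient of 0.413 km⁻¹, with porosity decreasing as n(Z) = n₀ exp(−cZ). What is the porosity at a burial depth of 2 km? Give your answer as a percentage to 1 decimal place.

n = n₀·exp(−c·Z) = 0.68 × exp(−0.413 × 2) = 0.68 × exp(−0.826)
  = 0.68 × 0.4378 = 0.2977

29.8%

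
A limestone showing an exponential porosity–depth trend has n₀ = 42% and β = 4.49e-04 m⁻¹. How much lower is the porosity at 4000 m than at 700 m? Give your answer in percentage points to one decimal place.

Working in km (1 km = 1000 m; β in km⁻¹ = β in m⁻¹ × 1000):
n(0.7) = 0.42·e^(−0.449×0.7) = 0.3067
n(4) = 0.42·e^(−0.449×4) = 0.0697
Δn = 0.3067 − 0.0697 = 0.2370

23.7 percentage points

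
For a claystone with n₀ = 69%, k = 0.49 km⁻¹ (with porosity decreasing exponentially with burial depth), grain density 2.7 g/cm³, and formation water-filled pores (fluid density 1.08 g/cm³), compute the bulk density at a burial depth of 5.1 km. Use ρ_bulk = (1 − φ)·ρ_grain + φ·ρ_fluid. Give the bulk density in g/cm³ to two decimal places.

Porosity at depth: n = 0.69·exp(−0.49×5.1) = 0.69×0.0822 = 0.0567
Bulk density: ρ_b = (1−n)ρ_g + n·ρ_f = 0.9433×2.7 + 0.0567×1.08
       = 2.547 + 0.061 = 2.608 g/cm³

2.61 g/cm³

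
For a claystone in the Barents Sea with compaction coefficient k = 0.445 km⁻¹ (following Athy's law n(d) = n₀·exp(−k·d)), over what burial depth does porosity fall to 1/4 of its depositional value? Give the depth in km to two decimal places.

n/n₀ = 1/4 ⇒ exp(−k·d) = 1/4 ⇒ d = ln(4) / k
d = 1.3863 / 0.445 = 3.115 km

3.12 km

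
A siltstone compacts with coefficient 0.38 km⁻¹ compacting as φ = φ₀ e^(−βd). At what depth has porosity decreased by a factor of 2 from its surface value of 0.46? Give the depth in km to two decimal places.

1.82 km

φ/φ₀ = 1/2 ⇒ exp(−β·d) = 1/2 ⇒ d = ln(2) / β
d = 0.6931 / 0.38 = 1.824 km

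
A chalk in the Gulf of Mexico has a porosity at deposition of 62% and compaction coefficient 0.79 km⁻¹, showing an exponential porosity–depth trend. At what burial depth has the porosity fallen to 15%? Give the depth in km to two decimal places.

1.80 km

Invert Athy's law: Z = ln(φ₀/φ) / c
Z = ln(0.62/0.15) / 0.79 = ln(4.133) / 0.79 = 1.4191 / 0.79 = 1.796 km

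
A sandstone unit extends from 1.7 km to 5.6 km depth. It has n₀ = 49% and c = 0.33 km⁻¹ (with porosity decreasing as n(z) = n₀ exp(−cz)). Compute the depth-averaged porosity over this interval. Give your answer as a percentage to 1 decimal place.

15.7%

⟨n⟩ = (1/(z₂−z₁)) ∫ n₀ e^(−cz) dz = n₀·(e^(−c·z₁) − e^(−c·z₂)) / (c·(z₂−z₁))
e^(−0.33×1.7) = 0.5706; e^(−0.33×5.6) = 0.1576
⟨n⟩ = 0.49 × (0.5706 − 0.1576) / (0.33 × 3.9) = 0.49 × 0.3210 = 0.1573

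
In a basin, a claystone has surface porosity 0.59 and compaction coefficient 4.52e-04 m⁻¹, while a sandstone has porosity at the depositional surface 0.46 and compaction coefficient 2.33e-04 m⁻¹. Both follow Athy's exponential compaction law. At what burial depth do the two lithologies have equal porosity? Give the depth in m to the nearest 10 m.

1140 m

Working in km (1 km = 1000 m; k in km⁻¹ = k in m⁻¹ × 1000):
Set φ₀ₐ e^(−kₐZ) = φ₀ᵦ e^(−kᵦZ) ⇒ ln(φ₀ₐ/φ₀ᵦ) = (kₐ − kᵦ)·Z
Z = ln(0.59/0.46) / (0.452 − 0.233) = 0.2489 / 0.219 = 1.137 km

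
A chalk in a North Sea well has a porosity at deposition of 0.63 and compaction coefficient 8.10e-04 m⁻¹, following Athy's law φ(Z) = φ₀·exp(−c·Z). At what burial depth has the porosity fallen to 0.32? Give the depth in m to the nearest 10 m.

Working in km (1 km = 1000 m; c in km⁻¹ = c in m⁻¹ × 1000):
Invert Athy's law: Z = ln(φ₀/φ) / c
Z = ln(0.63/0.32) / 0.81 = ln(1.969) / 0.81 = 0.6774 / 0.81 = 0.836 km

840 m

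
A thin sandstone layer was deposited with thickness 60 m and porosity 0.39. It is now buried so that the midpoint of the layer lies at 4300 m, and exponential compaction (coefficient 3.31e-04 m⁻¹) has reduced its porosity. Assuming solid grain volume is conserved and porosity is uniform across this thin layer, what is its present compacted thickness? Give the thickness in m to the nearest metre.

Working in km (1 km = 1000 m; c in km⁻¹ = c in m⁻¹ × 1000):
Porosity at 4.3 km: φ = 0.39·exp(−0.331×4.3) = 0.0940
Solid-volume conservation: h(1−φ) = h₀(1−φ₀) ⇒ h = h₀·(1−φ₀)/(1−φ)
h = 0.06 × (1 − 0.39)/(1 − 0.0940) = 0.06 × 0.6733 = 0.0404 km

40 m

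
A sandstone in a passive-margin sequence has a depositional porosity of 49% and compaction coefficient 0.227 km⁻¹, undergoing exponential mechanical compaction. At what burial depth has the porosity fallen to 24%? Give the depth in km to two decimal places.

3.14 km

Invert Athy's law: Z = ln(n₀/n) / β
Z = ln(0.49/0.24) / 0.227 = ln(2.042) / 0.227 = 0.7138 / 0.227 = 3.144 km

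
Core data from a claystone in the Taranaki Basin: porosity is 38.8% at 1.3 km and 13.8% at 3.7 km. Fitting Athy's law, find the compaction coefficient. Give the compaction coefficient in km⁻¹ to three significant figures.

0.431 km⁻¹

Athy: n(z) = n₀ e^(−cz) ⇒ n₁/n₂ = e^{c(z₂−z₁)} ⇒ c = ln(n₁/n₂)/(z₂−z₁)
c = ln(0.388/0.138) / (3.7 − 1.3) = ln(2.812) / 2.4 = 1.0338 / 2.4 = 0.4307 km⁻¹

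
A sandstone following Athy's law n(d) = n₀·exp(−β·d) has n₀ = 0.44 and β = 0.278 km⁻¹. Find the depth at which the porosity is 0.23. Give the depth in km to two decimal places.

2.33 km

Invert Athy's law: d = ln(n₀/n) / β
d = ln(0.44/0.23) / 0.278 = ln(1.913) / 0.278 = 0.6487 / 0.278 = 2.333 km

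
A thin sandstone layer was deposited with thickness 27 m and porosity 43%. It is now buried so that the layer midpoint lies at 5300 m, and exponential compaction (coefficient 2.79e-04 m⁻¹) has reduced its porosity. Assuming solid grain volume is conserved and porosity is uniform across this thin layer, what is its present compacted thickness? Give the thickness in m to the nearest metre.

Working in km (1 km = 1000 m; c in km⁻¹ = c in m⁻¹ × 1000):
Porosity at 5.3 km: n = 0.43·exp(−0.279×5.3) = 0.0980
Solid-volume conservation: h(1−n) = h₀(1−n₀) ⇒ h = h₀·(1−n₀)/(1−n)
h = 0.027 × (1 − 0.43)/(1 − 0.0980) = 0.027 × 0.6319 = 0.0171 km

17 m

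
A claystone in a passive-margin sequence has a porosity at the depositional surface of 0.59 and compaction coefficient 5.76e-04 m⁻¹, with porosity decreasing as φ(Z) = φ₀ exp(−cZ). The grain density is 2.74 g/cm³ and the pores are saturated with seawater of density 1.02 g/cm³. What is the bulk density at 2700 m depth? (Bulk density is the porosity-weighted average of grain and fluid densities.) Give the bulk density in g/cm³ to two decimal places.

2.53 g/cm³

Working in km (1 km = 1000 m; c in km⁻¹ = c in m⁻¹ × 1000):
Porosity at depth: φ = 0.59·exp(−0.576×2.7) = 0.59×0.2111 = 0.1246
Bulk density: ρ_b = (1−φ)ρ_g + φ·ρ_f = 0.8754×2.74 + 0.1246×1.02
       = 2.399 + 0.127 = 2.526 g/cm³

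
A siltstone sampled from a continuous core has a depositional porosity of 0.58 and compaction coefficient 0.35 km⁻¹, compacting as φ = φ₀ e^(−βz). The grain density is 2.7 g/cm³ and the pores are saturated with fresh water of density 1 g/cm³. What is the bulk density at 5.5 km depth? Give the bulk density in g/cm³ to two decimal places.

Porosity at depth: φ = 0.58·exp(−0.35×5.5) = 0.58×0.1459 = 0.0846
Bulk density: ρ_b = (1−φ)ρ_g + φ·ρ_f = 0.9154×2.7 + 0.0846×1
       = 2.472 + 0.085 = 2.556 g/cm³

2.56 g/cm³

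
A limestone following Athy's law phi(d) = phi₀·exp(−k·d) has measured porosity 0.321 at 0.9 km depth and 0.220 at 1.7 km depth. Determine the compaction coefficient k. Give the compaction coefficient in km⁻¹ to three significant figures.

0.472 km⁻¹

Athy: phi(d) = phi₀ e^(−kd) ⇒ phi₁/phi₂ = e^{k(d₂−d₁)} ⇒ k = ln(phi₁/phi₂)/(d₂−d₁)
k = ln(0.321/0.22) / (1.7 − 0.9) = ln(1.459) / 0.8 = 0.3778 / 0.8 = 0.4723 km⁻¹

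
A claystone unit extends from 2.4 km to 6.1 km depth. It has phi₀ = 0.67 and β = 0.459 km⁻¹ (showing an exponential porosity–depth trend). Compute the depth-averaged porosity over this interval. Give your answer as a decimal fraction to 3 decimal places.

0.107

⟨phi⟩ = (1/(Z₂−Z₁)) ∫ phi₀ e^(−βZ) dZ = phi₀·(e^(−β·Z₁) − e^(−β·Z₂)) / (β·(Z₂−Z₁))
e^(−0.459×2.4) = 0.3323; e^(−0.459×6.1) = 0.0608
⟨phi⟩ = 0.67 × (0.3323 − 0.0608) / (0.459 × 3.7) = 0.67 × 0.1599 = 0.1071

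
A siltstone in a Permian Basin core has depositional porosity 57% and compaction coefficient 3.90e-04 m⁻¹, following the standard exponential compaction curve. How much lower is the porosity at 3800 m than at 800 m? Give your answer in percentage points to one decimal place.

28.8 percentage points

Working in km (1 km = 1000 m; c in km⁻¹ = c in m⁻¹ × 1000):
φ(0.8) = 0.57·e^(−0.39×0.8) = 0.4172
φ(3.8) = 0.57·e^(−0.39×3.8) = 0.1295
Δφ = 0.4172 − 0.1295 = 0.2877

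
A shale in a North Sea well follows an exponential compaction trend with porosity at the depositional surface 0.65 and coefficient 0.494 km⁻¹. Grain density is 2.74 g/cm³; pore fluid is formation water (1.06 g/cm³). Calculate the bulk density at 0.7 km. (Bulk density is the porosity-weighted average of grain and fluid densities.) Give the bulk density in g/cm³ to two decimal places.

Porosity at depth: phi = 0.65·exp(−0.494×0.7) = 0.65×0.7077 = 0.4600
Bulk density: ρ_b = (1−phi)ρ_g + phi·ρ_f = 0.5400×2.74 + 0.4600×1.06
       = 1.480 + 0.488 = 1.967 g/cm³

1.97 g/cm³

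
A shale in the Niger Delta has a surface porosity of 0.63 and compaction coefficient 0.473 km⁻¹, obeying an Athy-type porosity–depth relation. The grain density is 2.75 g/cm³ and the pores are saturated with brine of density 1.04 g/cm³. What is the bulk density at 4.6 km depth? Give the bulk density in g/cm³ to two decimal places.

Porosity at depth: phi = 0.63·exp(−0.473×4.6) = 0.63×0.1135 = 0.0715
Bulk density: ρ_b = (1−phi)ρ_g + phi·ρ_f = 0.9285×2.75 + 0.0715×1.04
       = 2.553 + 0.074 = 2.628 g/cm³

2.63 g/cm³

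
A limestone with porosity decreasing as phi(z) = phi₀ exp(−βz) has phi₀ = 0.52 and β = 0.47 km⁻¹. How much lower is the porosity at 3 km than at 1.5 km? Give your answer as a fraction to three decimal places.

phi(1.5) = 0.52·e^(−0.47×1.5) = 0.2569
phi(3) = 0.52·e^(−0.47×3) = 0.1270
Δphi = 0.2569 − 0.1270 = 0.1300

0.130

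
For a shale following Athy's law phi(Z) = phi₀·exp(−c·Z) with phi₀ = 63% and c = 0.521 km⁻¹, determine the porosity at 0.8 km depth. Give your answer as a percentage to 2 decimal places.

phi = phi₀·exp(−c·Z) = 0.63 × exp(−0.521 × 0.8) = 0.63 × exp(−0.4168)
  = 0.63 × 0.6592 = 0.4153

41.53%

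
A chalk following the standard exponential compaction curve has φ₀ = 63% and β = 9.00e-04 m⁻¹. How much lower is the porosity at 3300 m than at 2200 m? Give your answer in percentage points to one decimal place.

Working in km (1 km = 1000 m; β in km⁻¹ = β in m⁻¹ × 1000):
φ(2.2) = 0.63·e^(−0.9×2.2) = 0.0870
φ(3.3) = 0.63·e^(−0.9×3.3) = 0.0323
Δφ = 0.0870 − 0.0323 = 0.0547

5.5 percentage points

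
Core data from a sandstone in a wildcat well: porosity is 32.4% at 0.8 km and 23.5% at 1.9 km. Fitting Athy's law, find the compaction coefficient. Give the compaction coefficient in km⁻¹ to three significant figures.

Athy: n(Z) = n₀ e^(−cZ) ⇒ n₁/n₂ = e^{c(Z₂−Z₁)} ⇒ c = ln(n₁/n₂)/(Z₂−Z₁)
c = ln(0.324/0.235) / (1.9 − 0.8) = ln(1.379) / 1.1 = 0.3212 / 1.1 = 0.292 km⁻¹

0.292 km⁻¹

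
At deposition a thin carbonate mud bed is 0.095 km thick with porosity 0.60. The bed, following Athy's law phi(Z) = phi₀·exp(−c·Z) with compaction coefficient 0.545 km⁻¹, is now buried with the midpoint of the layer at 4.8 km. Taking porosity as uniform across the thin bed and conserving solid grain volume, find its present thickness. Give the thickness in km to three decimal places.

0.040 km

Porosity at 4.8 km: phi = 0.6·exp(−0.545×4.8) = 0.0439
Solid-volume conservation: h(1−phi) = h₀(1−phi₀) ⇒ h = h₀·(1−phi₀)/(1−phi)
h = 0.095 × (1 − 0.6)/(1 − 0.0439) = 0.095 × 0.4183 = 0.0397 km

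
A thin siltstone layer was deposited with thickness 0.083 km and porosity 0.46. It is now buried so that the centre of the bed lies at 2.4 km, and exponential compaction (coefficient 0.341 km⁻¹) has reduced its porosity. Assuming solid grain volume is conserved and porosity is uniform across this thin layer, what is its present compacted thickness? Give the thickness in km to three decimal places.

0.056 km

Porosity at 2.4 km: φ = 0.46·exp(−0.341×2.4) = 0.2029
Solid-volume conservation: h(1−φ) = h₀(1−φ₀) ⇒ h = h₀·(1−φ₀)/(1−φ)
h = 0.083 × (1 − 0.46)/(1 − 0.2029) = 0.083 × 0.6775 = 0.0562 km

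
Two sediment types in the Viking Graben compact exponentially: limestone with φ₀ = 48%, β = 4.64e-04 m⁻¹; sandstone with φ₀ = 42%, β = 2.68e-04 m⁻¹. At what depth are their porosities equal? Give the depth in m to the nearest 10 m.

680 m

Working in km (1 km = 1000 m; β in km⁻¹ = β in m⁻¹ × 1000):
Set φ₀ₐ e^(−βₐz) = φ₀ᵦ e^(−βᵦz) ⇒ ln(φ₀ₐ/φ₀ᵦ) = (βₐ − βᵦ)·z
z = ln(0.48/0.42) / (0.464 − 0.268) = 0.1335 / 0.196 = 0.681 km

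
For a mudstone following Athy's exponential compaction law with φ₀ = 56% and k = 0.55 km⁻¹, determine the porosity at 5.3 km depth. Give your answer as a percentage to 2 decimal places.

φ = φ₀·exp(−k·Z) = 0.56 × exp(−0.55 × 5.3) = 0.56 × exp(−2.915)
  = 0.56 × 0.0542 = 0.0304

3.04%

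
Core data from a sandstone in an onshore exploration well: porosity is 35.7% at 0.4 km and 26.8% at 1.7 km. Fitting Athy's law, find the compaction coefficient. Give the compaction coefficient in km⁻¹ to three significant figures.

Athy: n(Z) = n₀ e^(−kZ) ⇒ n₁/n₂ = e^{k(Z₂−Z₁)} ⇒ k = ln(n₁/n₂)/(Z₂−Z₁)
k = ln(0.357/0.268) / (1.7 − 0.4) = ln(1.332) / 1.3 = 0.2867 / 1.3 = 0.2206 km⁻¹

0.221 km⁻¹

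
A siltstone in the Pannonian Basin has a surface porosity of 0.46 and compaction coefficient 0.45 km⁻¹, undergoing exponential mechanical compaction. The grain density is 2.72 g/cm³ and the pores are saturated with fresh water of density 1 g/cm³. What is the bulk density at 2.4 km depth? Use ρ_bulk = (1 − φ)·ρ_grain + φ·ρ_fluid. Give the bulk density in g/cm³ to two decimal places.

Porosity at depth: φ = 0.46·exp(−0.45×2.4) = 0.46×0.3396 = 0.1562
Bulk density: ρ_b = (1−φ)ρ_g + φ·ρ_f = 0.8438×2.72 + 0.1562×1
       = 2.295 + 0.156 = 2.451 g/cm³

2.45 g/cm³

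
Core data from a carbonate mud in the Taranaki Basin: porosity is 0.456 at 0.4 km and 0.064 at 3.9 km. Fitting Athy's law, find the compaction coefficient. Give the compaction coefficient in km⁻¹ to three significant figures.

0.561 km⁻¹

Athy: n(Z) = n₀ e^(−βZ) ⇒ n₁/n₂ = e^{β(Z₂−Z₁)} ⇒ β = ln(n₁/n₂)/(Z₂−Z₁)
β = ln(0.456/0.064) / (3.9 − 0.4) = ln(7.125) / 3.5 = 1.9636 / 3.5 = 0.561 km⁻¹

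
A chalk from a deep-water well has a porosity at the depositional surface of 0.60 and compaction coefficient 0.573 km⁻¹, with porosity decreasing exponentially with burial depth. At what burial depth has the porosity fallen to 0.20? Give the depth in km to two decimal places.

Invert Athy's law: Z = ln(phi₀/phi) / k
Z = ln(0.6/0.2) / 0.573 = ln(3) / 0.573 = 1.0986 / 0.573 = 1.917 km

1.92 km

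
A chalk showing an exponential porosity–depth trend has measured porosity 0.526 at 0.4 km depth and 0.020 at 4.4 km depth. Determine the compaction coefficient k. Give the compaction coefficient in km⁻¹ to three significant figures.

0.817 km⁻¹

Athy: φ(d) = φ₀ e^(−kd) ⇒ φ₁/φ₂ = e^{k(d₂−d₁)} ⇒ k = ln(φ₁/φ₂)/(d₂−d₁)
k = ln(0.526/0.02) / (4.4 − 0.4) = ln(26.3) / 4 = 3.2696 / 4 = 0.8174 km⁻¹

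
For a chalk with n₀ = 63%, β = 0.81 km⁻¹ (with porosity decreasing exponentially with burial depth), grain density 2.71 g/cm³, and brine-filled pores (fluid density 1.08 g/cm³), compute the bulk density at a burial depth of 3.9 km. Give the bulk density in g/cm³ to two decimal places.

2.67 g/cm³

Porosity at depth: n = 0.63·exp(−0.81×3.9) = 0.63×0.0425 = 0.0268
Bulk density: ρ_b = (1−n)ρ_g + n·ρ_f = 0.9732×2.71 + 0.0268×1.08
       = 2.637 + 0.029 = 2.666 g/cm³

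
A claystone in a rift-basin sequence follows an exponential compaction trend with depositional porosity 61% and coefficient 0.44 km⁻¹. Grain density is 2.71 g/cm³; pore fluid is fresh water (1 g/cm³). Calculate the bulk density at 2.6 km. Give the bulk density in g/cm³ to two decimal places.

2.38 g/cm³

Porosity at depth: n = 0.61·exp(−0.44×2.6) = 0.61×0.3185 = 0.1943
Bulk density: ρ_b = (1−n)ρ_g + n·ρ_f = 0.8057×2.71 + 0.1943×1
       = 2.183 + 0.194 = 2.378 g/cm³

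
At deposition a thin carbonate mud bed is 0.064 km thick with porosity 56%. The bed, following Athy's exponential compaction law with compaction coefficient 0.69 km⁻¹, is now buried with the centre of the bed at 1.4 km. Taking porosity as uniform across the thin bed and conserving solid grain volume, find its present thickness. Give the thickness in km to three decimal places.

Porosity at 1.4 km: phi = 0.56·exp(−0.69×1.4) = 0.2131
Solid-volume conservation: h(1−phi) = h₀(1−phi₀) ⇒ h = h₀·(1−phi₀)/(1−phi)
h = 0.064 × (1 − 0.56)/(1 − 0.2131) = 0.064 × 0.5592 = 0.0358 km

0.036 km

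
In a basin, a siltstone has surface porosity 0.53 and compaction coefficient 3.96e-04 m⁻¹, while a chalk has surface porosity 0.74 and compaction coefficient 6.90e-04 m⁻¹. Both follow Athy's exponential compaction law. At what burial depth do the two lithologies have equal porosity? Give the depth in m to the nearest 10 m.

1140 m

Working in km (1 km = 1000 m; c in km⁻¹ = c in m⁻¹ × 1000):
Set phi₀ₐ e^(−cₐd) = phi₀ᵦ e^(−cᵦd) ⇒ ln(phi₀ₐ/phi₀ᵦ) = (cₐ − cᵦ)·d
d = ln(0.53/0.74) / (0.396 − 0.69) = -0.3338 / -0.294 = 1.135 km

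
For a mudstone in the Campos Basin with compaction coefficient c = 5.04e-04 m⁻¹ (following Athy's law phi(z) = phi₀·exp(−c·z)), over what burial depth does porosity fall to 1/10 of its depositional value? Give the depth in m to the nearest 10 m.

4570 m

Working in km (1 km = 1000 m; c in km⁻¹ = c in m⁻¹ × 1000):
phi/phi₀ = 1/10 ⇒ exp(−c·z) = 1/10 ⇒ z = ln(10) / c
z = 2.3026 / 0.504 = 4.569 km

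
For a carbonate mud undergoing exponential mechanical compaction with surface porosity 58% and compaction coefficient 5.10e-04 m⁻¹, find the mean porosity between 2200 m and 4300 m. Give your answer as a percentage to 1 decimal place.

11.6%

Working in km (1 km = 1000 m; β in km⁻¹ = β in m⁻¹ × 1000):
⟨n⟩ = (1/(d₂−d₁)) ∫ n₀ e^(−βd) dd = n₀·(e^(−β·d₁) − e^(−β·d₂)) / (β·(d₂−d₁))
e^(−0.51×2.2) = 0.3256; e^(−0.51×4.3) = 0.1116
⟨n⟩ = 0.58 × (0.3256 − 0.1116) / (0.51 × 2.1) = 0.58 × 0.1999 = 0.1159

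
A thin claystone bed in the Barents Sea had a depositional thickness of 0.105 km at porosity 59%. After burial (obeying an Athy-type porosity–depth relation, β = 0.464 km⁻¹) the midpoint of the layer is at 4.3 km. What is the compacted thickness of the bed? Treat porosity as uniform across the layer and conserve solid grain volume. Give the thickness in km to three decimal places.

0.047 km

Porosity at 4.3 km: φ = 0.59·exp(−0.464×4.3) = 0.0802
Solid-volume conservation: h(1−φ) = h₀(1−φ₀) ⇒ h = h₀·(1−φ₀)/(1−φ)
h = 0.105 × (1 − 0.59)/(1 − 0.0802) = 0.105 × 0.4458 = 0.0468 km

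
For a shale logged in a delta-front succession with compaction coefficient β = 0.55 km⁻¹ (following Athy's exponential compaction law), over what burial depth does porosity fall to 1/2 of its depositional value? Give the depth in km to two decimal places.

φ/φ₀ = 1/2 ⇒ exp(−β·d) = 1/2 ⇒ d = ln(2) / β
d = 0.6931 / 0.55 = 1.260 km

1.26 km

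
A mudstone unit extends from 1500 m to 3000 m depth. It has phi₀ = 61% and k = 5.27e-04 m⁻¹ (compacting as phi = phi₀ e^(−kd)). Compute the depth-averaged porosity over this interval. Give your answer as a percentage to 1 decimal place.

Working in km (1 km = 1000 m; k in km⁻¹ = k in m⁻¹ × 1000):
⟨phi⟩ = (1/(d₂−d₁)) ∫ phi₀ e^(−kd) dd = phi₀·(e^(−k·d₁) − e^(−k·d₂)) / (k·(d₂−d₁))
e^(−0.527×1.5) = 0.4536; e^(−0.527×3) = 0.2058
⟨phi⟩ = 0.61 × (0.4536 − 0.2058) / (0.527 × 1.5) = 0.61 × 0.3135 = 0.1913

19.1%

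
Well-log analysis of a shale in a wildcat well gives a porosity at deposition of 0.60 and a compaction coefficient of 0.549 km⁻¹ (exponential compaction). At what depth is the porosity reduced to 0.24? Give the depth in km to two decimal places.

Invert Athy's law: d = ln(phi₀/phi) / c
d = ln(0.6/0.24) / 0.549 = ln(2.5) / 0.549 = 0.9163 / 0.549 = 1.669 km

1.67 km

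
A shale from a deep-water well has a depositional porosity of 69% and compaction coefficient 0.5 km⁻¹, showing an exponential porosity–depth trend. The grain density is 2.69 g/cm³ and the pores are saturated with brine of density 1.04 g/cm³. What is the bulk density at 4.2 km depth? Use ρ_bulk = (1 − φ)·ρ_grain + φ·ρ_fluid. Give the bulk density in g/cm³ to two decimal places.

Porosity at depth: n = 0.69·exp(−0.5×4.2) = 0.69×0.1225 = 0.0845
Bulk density: ρ_b = (1−n)ρ_g + n·ρ_f = 0.9155×2.69 + 0.0845×1.04
       = 2.463 + 0.088 = 2.551 g/cm³

2.55 g/cm³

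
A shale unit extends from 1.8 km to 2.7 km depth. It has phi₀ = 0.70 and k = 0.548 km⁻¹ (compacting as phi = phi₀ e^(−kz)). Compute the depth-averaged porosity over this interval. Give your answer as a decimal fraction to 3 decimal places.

0.206

⟨phi⟩ = (1/(z₂−z₁)) ∫ phi₀ e^(−kz) dz = phi₀·(e^(−k·z₁) − e^(−k·z₂)) / (k·(z₂−z₁))
e^(−0.548×1.8) = 0.3729; e^(−0.548×2.7) = 0.2277
⟨phi⟩ = 0.7 × (0.3729 − 0.2277) / (0.548 × 0.9) = 0.7 × 0.2944 = 0.2061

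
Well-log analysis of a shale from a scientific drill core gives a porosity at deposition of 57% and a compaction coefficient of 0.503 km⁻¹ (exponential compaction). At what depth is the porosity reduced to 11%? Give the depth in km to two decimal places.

3.27 km

Invert Athy's law: Z = ln(n₀/n) / k
Z = ln(0.57/0.11) / 0.503 = ln(5.182) / 0.503 = 1.6452 / 0.503 = 3.271 km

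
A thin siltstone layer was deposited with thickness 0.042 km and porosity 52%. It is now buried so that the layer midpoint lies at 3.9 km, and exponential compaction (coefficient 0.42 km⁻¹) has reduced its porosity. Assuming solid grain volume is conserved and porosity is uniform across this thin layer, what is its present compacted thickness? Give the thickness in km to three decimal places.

0.022 km

Porosity at 3.9 km: phi = 0.52·exp(−0.42×3.9) = 0.1011
Solid-volume conservation: h(1−phi) = h₀(1−phi₀) ⇒ h = h₀·(1−phi₀)/(1−phi)
h = 0.042 × (1 − 0.52)/(1 − 0.1011) = 0.042 × 0.5340 = 0.0224 km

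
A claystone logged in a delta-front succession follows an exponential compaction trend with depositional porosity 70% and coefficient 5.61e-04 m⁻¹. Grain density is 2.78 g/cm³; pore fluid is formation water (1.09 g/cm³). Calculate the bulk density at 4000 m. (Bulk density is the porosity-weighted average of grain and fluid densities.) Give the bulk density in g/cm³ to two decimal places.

2.65 g/cm³

Working in km (1 km = 1000 m; c in km⁻¹ = c in m⁻¹ × 1000):
Porosity at depth: φ = 0.7·exp(−0.561×4) = 0.7×0.1060 = 0.0742
Bulk density: ρ_b = (1−φ)ρ_g + φ·ρ_f = 0.9258×2.78 + 0.0742×1.09
       = 2.574 + 0.081 = 2.655 g/cm³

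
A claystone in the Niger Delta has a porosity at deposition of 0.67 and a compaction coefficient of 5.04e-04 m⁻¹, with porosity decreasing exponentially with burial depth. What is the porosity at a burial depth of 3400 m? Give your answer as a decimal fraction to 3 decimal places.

0.121

Working in km (1 km = 1000 m; β in km⁻¹ = β in m⁻¹ × 1000):
phi = phi₀·exp(−β·d) = 0.67 × exp(−0.504 × 3.4) = 0.67 × exp(−1.714)
  = 0.67 × 0.1802 = 0.1207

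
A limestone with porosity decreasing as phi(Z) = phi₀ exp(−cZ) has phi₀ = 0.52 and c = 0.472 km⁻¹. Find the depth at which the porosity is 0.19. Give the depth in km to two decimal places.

2.13 km

Invert Athy's law: Z = ln(phi₀/phi) / c
Z = ln(0.52/0.19) / 0.472 = ln(2.737) / 0.472 = 1.0068 / 0.472 = 2.133 km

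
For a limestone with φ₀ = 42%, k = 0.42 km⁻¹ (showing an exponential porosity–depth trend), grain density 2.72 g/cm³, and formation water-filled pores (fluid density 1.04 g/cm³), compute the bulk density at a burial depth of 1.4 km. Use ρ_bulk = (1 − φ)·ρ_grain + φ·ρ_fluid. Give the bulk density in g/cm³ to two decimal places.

2.33 g/cm³

Porosity at depth: φ = 0.42·exp(−0.42×1.4) = 0.42×0.5554 = 0.2333
Bulk density: ρ_b = (1−φ)ρ_g + φ·ρ_f = 0.7667×2.72 + 0.2333×1.04
       = 2.085 + 0.243 = 2.328 g/cm³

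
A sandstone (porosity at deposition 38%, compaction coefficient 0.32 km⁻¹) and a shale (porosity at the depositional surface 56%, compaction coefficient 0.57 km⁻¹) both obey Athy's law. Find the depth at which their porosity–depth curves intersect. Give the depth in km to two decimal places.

Set phi₀ₐ e^(−βₐd) = phi₀ᵦ e^(−βᵦd) ⇒ ln(phi₀ₐ/phi₀ᵦ) = (βₐ − βᵦ)·d
d = ln(0.38/0.56) / (0.32 − 0.57) = -0.3878 / -0.25 = 1.551 km

1.55 km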